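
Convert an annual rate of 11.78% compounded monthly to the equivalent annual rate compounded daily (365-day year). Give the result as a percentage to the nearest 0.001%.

EAR = (1 + 0.1178/12)^12 − 1 = 0.124373.
Solve (1 + r/365)^365 = 1.124373: r/365 = 1.124373^(1/365) − 1 = 0.000321, so r = 0.117244 = 11.724%.

11.724%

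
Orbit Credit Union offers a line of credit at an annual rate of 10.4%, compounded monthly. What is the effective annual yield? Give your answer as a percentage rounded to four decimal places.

EAR = (1 + 0.104/12)^12 − 1.
= 1.109103 − 1 = 10.9103%.

10.9103%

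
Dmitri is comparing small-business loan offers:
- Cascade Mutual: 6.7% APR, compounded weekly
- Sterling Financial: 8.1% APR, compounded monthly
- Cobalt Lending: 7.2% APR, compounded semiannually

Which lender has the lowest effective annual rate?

Cascade Mutual

Cascade Mutual: (1 + 0.067/52)^52 − 1 = 6.925%
Sterling Financial: (1 + 0.081/12)^12 − 1 = 8.408%
Cobalt Lending: (1 + 0.072/2)^2 − 1 = 7.330%
The lowest effective annual rate is Cascade Mutual at 6.925%.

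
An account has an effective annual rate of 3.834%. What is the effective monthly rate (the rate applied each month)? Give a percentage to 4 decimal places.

The per-month rate i satisfies (1 + i)^12 = 1 + 0.03834.
i = 1.03834^(1/12) − 1 = 0.0031402 = 0.3140%.

0.3140%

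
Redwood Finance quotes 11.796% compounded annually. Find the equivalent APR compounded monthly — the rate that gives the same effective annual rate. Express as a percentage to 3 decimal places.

Compounded annually, EAR = nominal = 0.117960.
Solve (1 + r/12)^12 = 1.117960: r/12 = 1.117960^(1/12) − 1 = 0.009335, so r = 0.112025 = 11.203%.

11.203%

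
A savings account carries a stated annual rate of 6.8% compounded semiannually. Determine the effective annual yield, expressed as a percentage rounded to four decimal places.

EAR = (1 + 0.068/2)^2 − 1.
= (1 + 0.034000)^2 − 1 = 1.069156 − 1 = 6.9156%.

6.9156%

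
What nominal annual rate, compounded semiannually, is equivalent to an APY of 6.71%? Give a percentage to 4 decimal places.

(1 + r/2)^2 − 1 = 0.0671, so 1 + r/2 = 1.0671^(1/2).
r/2 = 0.033005, so r = 0.066011 = 6.6011%.

6.6011%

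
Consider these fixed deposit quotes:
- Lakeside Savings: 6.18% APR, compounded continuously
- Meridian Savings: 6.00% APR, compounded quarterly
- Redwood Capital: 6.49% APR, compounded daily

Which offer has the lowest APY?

Meridian Savings

Lakeside Savings: e^0.0618 − 1 = 6.375%
Meridian Savings: (1 + 0.0600/4)^4 − 1 = 6.136%
Redwood Capital: (1 + 0.0649/365)^365 − 1 = 6.705%
The lowest effective annual rate is Meridian Savings at 6.136%.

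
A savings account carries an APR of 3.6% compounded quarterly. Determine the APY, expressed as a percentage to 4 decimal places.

EAR = (1 + 0.036/4)^4 − 1.
= (1 + 0.009000)^4 − 1 = 1.036489 − 1 = 3.6489%.

3.6489%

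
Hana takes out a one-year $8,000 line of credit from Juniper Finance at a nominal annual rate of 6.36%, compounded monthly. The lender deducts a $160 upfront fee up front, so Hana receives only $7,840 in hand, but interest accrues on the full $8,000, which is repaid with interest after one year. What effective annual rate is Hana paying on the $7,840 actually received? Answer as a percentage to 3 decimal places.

8.723%

Amount owed after one year: 8,000 × (1 + 0.0636/12)^12 = 8,000 × 1.065487 = $8,523.90.
Effective rate on net proceeds: 8,523.90 / 7,840 − 1 = 0.087232 = 8.723%.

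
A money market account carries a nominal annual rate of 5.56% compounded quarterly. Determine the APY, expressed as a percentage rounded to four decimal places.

EAR = (1 + 0.0556/4)^4 − 1.
= 1.056770 − 1 = 5.6770%.

5.6770%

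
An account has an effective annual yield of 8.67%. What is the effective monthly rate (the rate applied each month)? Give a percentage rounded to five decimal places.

0.69529%

The per-month rate i satisfies (1 + i)^12 = 1 + 0.0867.
i = 1.0867^(1/12) − 1 = 0.0069529 = 0.69529%.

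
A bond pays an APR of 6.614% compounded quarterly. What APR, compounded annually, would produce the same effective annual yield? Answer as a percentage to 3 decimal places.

6.780%

EAR = (1 + 0.06614/4)^4 − 1 = 0.067799.
Compounded annually, the equivalent nominal rate is the EAR itself: 6.780%.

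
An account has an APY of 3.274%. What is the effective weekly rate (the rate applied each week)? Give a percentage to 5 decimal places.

0.06197%

The per-week rate i satisfies (1 + i)^52 = 1 + 0.03274.
i = 1.03274^(1/52) − 1 = 0.0006197 = 0.06197%.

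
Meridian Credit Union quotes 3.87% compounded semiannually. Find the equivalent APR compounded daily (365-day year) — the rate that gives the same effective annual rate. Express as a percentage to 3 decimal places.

3.833%

EAR = (1 + 0.0387/2)^2 − 1 = 0.039074.
Solve (1 + r/365)^365 = 1.039074: r/365 = 1.039074^(1/365) − 1 = 0.000105, so r = 0.038332 = 3.833%.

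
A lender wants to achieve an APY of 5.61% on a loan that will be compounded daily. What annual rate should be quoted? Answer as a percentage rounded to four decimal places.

5.4587%

(1 + r/365)^365 − 1 = 0.0561, so 1 + r/365 = 1.0561^(1/365).
r/365 = 0.000150, so r = 0.054587 = 5.4587%.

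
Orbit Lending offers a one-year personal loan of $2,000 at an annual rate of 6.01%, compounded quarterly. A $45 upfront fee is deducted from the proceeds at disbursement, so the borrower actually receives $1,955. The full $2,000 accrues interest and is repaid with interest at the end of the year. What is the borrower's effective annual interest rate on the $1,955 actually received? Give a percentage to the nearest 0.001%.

8.590%

Amount owed after one year: 2,000 × (1 + 0.0601/4)^4 = 2,000 × 1.061468 = $2,122.94.
Effective rate on net proceeds: 2,122.94 / 1,955 − 1 = 0.085901 = 8.590%.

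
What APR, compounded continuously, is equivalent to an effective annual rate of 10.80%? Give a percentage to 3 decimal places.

10.256%

Continuous: nominal r satisfies e^r − 1 = 0.1080.
r = ln(1 + 0.1080) = ln(1.1080) = 0.102557 = 10.256%.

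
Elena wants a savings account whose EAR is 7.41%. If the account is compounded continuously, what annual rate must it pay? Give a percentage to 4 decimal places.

Continuous: nominal r satisfies e^r − 1 = 0.0741.
r = ln(1 + 0.0741) = ln(1.0741) = 0.071483 = 7.1483%.

7.1483%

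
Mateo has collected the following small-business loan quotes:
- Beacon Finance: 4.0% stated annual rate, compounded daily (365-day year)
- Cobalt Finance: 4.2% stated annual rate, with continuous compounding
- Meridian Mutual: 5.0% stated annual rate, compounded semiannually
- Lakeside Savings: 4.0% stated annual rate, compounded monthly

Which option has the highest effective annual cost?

Beacon Finance: (1 + 0.040/365)^365 − 1 = 4.081%
Cobalt Finance: e^0.042 − 1 = 4.289%
Meridian Mutual: (1 + 0.050/2)^2 − 1 = 5.062%
Lakeside Savings: (1 + 0.040/12)^12 − 1 = 4.074%
The highest effective annual rate is Meridian Mutual at 5.062%.

Meridian Mutual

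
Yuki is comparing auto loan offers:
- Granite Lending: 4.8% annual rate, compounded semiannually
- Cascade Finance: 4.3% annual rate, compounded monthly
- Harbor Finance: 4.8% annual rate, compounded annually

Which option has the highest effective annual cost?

Granite Lending: (1 + 0.048/2)^2 − 1 = 4.858%
Cascade Finance: (1 + 0.043/12)^12 − 1 = 4.386%
Harbor Finance: compounded annually, EAR = 4.800%
The highest effective annual rate is Granite Lending at 4.858%.

Granite Lending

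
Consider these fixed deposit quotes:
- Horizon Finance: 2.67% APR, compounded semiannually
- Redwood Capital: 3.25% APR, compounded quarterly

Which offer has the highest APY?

Horizon Finance: (1 + 0.0267/2)^2 − 1 = 2.688%
Redwood Capital: (1 + 0.0325/4)^4 − 1 = 3.290%
The highest effective annual rate is Redwood Capital at 3.290%.

Redwood Capital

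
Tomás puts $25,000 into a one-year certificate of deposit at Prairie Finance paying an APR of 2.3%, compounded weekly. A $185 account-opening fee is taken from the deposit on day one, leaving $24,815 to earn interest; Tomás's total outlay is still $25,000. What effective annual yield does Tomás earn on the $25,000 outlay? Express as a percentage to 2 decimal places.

Value after one year: 24,815 × (1 + 0.023/52)^52 = 24,815 × 1.023261 = $25,392.23.
Effective yield on the $25,000 outlay: 25,392.23 / 25,000 − 1 = 0.015689 = 1.57%.

1.57%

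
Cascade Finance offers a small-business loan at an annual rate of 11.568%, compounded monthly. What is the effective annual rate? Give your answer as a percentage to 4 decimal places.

12.2015%

EAR = (1 + 0.11568/12)^12 − 1.
= (1 + 0.009640)^12 − 1 = 1.122015 − 1 = 12.2015%.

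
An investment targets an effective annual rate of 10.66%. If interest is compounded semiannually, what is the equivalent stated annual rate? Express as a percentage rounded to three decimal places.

10.390%

(1 + r/2)^2 − 1 = 0.1066, so 1 + r/2 = 1.1066^(1/2).
r/2 = 0.051951, so r = 0.103901 = 10.390%.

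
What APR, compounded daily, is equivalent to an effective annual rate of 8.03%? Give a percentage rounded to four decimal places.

7.7247%

(1 + r/365)^365 − 1 = 0.0803, so 1 + r/365 = 1.0803^(1/365).
r/365 = 0.000212, so r = 0.077247 = 7.7247%.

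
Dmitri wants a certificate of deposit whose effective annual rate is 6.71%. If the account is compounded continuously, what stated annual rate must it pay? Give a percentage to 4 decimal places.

Continuous: nominal r satisfies e^r − 1 = 0.0671.
r = ln(1 + 0.0671) = ln(1.0671) = 0.064945 = 6.4945%.

6.4945%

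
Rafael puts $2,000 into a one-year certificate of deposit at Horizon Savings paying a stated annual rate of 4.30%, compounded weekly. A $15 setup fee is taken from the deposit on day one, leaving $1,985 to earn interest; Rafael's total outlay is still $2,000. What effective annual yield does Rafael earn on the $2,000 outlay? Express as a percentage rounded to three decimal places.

3.609%

Value after one year: 1,985 × (1 + 0.0430/52)^52 = 1,985 × 1.043919 = $2,072.18.
Effective yield on the $2,000 outlay: 2,072.18 / 2,000 − 1 = 0.036090 = 3.609%.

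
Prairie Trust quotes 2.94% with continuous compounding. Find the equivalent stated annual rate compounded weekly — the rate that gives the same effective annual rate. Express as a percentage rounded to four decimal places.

2.9408%

EAR under continuous compounding: e^0.0294 − 1 = 0.029836.
Solve (1 + r/52)^52 = 1.029836: r/52 = 1.029836^(1/52) − 1 = 0.000566, so r = 0.029408 = 2.9408%.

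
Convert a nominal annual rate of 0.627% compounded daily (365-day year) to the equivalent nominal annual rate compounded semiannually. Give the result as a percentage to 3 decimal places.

0.628%

EAR = (1 + 0.00627/365)^365 − 1 = 0.006290.
Solve (1 + r/2)^2 = 1.006290: r/2 = 1.006290^(1/2) − 1 = 0.003140, so r = 0.006280 = 0.628%.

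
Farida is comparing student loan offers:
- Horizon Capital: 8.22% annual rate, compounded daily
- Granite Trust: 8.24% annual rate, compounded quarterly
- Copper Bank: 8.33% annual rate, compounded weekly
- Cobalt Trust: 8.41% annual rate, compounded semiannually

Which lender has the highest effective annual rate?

Horizon Capital: (1 + 0.0822/365)^365 − 1 = 8.566%
Granite Trust: (1 + 0.0824/4)^4 − 1 = 8.498%
Copper Bank: (1 + 0.0833/52)^52 − 1 = 8.680%
Cobalt Trust: (1 + 0.0841/2)^2 − 1 = 8.587%
The highest effective annual rate is Copper Bank at 8.680%.

Copper Bank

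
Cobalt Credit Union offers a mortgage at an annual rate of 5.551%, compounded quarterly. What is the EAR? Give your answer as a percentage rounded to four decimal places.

5.6676%

EAR = (1 + 0.05551/4)^4 − 1.
= 1.056676 − 1 = 5.6676%.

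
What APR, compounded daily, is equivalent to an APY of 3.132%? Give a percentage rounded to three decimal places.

(1 + r/365)^365 − 1 = 0.03132, so 1 + r/365 = 1.03132^(1/365).
r/365 = 0.000084, so r = 0.030841 = 3.084%.

3.084%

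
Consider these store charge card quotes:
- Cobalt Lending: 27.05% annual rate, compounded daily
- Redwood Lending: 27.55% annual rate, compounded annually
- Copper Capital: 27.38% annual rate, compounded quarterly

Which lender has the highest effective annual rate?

Cobalt Lending

Cobalt Lending: (1 + 0.2705/365)^365 − 1 = 31.049%
Redwood Lending: compounded annually, EAR = 27.550%
Copper Capital: (1 + 0.2738/4)^4 − 1 = 30.322%
The highest effective annual rate is Cobalt Lending at 31.049%.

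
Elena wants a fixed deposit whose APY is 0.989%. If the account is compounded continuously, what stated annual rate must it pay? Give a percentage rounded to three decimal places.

0.984%

Continuous: nominal r satisfies e^r − 1 = 0.00989.
r = ln(1 + 0.00989) = ln(1.00989) = 0.009841 = 0.984%.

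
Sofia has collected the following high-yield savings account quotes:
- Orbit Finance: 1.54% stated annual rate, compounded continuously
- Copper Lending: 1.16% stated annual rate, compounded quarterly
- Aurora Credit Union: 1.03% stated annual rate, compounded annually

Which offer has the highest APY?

Orbit Finance: e^0.0154 − 1 = 1.552%
Copper Lending: (1 + 0.0116/4)^4 − 1 = 1.165%
Aurora Credit Union: compounded annually, EAR = 1.030%
The highest effective annual rate is Orbit Finance at 1.552%.

Orbit Finance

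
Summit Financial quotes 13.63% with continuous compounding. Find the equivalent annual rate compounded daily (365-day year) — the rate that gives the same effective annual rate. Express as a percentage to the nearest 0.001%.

EAR under continuous compounding: e^0.1363 − 1 = 0.146026.
Solve (1 + r/365)^365 = 1.146026: r/365 = 1.146026^(1/365) − 1 = 0.000373, so r = 0.136325 = 13.633%.

13.633%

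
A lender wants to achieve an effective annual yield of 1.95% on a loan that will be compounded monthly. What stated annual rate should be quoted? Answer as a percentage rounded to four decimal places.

(1 + r/12)^12 − 1 = 0.0195, so 1 + r/12 = 1.0195^(1/12).
r/12 = 0.001611, so r = 0.019328 = 1.9328%.

1.9328%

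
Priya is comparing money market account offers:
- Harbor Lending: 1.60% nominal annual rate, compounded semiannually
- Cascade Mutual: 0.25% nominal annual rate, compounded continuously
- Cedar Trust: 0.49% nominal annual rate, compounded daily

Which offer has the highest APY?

Harbor Lending: (1 + 0.0160/2)^2 − 1 = 1.606%
Cascade Mutual: e^0.0025 − 1 = 0.250%
Cedar Trust: (1 + 0.0049/365)^365 − 1 = 0.491%
The highest effective annual rate is Harbor Lending at 1.606%.

Harbor Lending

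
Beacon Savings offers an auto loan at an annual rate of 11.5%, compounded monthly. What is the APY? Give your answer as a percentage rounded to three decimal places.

12.126%

EAR = (1 + 0.115/12)^12 − 1.
= 1.121259 − 1 = 12.126%.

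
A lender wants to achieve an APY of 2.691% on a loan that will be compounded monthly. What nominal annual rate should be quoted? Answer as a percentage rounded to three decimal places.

2.658%

(1 + r/12)^12 − 1 = 0.02691, so 1 + r/12 = 1.02691^(1/12).
r/12 = 0.002215, so r = 0.026584 = 2.658%.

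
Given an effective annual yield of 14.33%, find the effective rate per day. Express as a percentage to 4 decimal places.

0.0367%

The per-day rate i satisfies (1 + i)^365 = 1 + 0.1433.
i = 1.1433^(1/365) − 1 = 0.0003670 = 0.0367%.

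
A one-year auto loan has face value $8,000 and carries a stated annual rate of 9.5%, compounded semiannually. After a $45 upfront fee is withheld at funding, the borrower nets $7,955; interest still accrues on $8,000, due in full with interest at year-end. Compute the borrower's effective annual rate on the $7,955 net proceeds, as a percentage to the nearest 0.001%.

10.346%

Amount owed after one year: 8,000 × (1 + 0.095/2)^2 = 8,000 × 1.097256 = $8,778.05.
Effective rate on net proceeds: 8,778.05 / 7,955 − 1 = 0.103463 = 10.346%.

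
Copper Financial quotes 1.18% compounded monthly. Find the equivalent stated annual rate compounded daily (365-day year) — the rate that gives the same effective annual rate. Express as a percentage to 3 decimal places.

EAR = (1 + 0.0118/12)^12 − 1 = 0.011864.
Solve (1 + r/365)^365 = 1.011864: r/365 = 1.011864^(1/365) − 1 = 0.000032, so r = 0.011794 = 1.179%.

1.179%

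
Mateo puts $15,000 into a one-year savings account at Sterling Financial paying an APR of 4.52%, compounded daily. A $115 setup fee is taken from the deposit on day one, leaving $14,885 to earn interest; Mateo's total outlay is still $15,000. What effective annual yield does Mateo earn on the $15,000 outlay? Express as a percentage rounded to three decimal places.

3.821%

Value after one year: 14,885 × (1 + 0.0452/365)^365 = 14,885 × 1.046234 = $15,573.20.
Effective yield on the $15,000 outlay: 15,573.20 / 15,000 − 1 = 0.038213 = 3.821%.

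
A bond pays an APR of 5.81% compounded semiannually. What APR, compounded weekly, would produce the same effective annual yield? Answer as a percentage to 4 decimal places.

5.7304%

EAR = (1 + 0.0581/2)^2 − 1 = 0.058944.
Solve (1 + r/52)^52 = 1.058944: r/52 = 1.058944^(1/52) − 1 = 0.001102, so r = 0.057304 = 5.7304%.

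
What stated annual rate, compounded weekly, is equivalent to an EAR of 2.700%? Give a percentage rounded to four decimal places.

(1 + r/52)^52 − 1 = 0.02700, so 1 + r/52 = 1.02700^(1/52).
r/52 = 0.000512, so r = 0.026649 = 2.6649%.

2.6649%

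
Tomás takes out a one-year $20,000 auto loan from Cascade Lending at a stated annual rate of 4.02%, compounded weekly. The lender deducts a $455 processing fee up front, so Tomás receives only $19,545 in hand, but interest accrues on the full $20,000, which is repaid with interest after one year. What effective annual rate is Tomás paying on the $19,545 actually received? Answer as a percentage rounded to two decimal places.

6.52%

Amount owed after one year: 20,000 × (1 + 0.0402/52)^52 = 20,000 × 1.041003 = $20,820.06.
Effective rate on net proceeds: 20,820.06 / 19,545 − 1 = 0.065237 = 6.52%.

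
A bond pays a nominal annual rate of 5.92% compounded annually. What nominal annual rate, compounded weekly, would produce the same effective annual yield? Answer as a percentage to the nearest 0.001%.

Compounded annually, EAR = nominal = 0.059200.
Solve (1 + r/52)^52 = 1.059200: r/52 = 1.059200^(1/52) − 1 = 0.001107, so r = 0.057546 = 5.755%.

5.755%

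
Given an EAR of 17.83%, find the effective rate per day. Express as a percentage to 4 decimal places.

The per-day rate i satisfies (1 + i)^365 = 1 + 0.1783.
i = 1.1783^(1/365) − 1 = 0.0004496 = 0.0450%.

0.0450%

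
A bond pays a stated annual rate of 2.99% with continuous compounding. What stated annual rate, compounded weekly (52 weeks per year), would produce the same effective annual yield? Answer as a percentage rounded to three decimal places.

2.991%

EAR under continuous compounding: e^0.0299 − 1 = 0.030351.
Solve (1 + r/52)^52 = 1.030351: r/52 = 1.030351^(1/52) − 1 = 0.000575, so r = 0.029909 = 2.991%.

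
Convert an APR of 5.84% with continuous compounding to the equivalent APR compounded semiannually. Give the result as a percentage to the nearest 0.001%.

5.926%

EAR under continuous compounding: e^0.0584 − 1 = 0.060139.
Solve (1 + r/2)^2 = 1.060139: r/2 = 1.060139^(1/2) − 1 = 0.029630, so r = 0.059261 = 5.926%.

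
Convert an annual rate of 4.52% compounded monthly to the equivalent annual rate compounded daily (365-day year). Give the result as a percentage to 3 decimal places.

EAR = (1 + 0.0452/12)^12 − 1 = 0.046148.
Solve (1 + r/365)^365 = 1.046148: r/365 = 1.046148^(1/365) − 1 = 0.000124, so r = 0.045118 = 4.512%.

4.512%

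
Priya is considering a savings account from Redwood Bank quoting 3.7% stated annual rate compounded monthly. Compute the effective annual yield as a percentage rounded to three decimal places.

EAR = (1 + 0.037/12)^12 − 1.
= (1 + 0.003083)^12 − 1 = 1.037634 − 1 = 3.763%.

3.763%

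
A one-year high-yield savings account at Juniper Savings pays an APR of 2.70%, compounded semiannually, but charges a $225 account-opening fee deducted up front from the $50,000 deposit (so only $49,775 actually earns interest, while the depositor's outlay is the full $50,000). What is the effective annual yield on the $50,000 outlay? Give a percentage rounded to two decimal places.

2.26%

Value after one year: 49,775 × (1 + 0.0270/2)^2 = 49,775 × 1.027182 = $51,128.00.
Effective yield on the $50,000 outlay: 51,128.00 / 50,000 − 1 = 0.022560 = 2.26%.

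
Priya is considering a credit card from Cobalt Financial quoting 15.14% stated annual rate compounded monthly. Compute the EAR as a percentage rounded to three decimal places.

EAR = (1 + 0.1514/12)^12 − 1.
= (1 + 0.012617)^12 − 1 = 1.162361 − 1 = 16.236%.

16.236%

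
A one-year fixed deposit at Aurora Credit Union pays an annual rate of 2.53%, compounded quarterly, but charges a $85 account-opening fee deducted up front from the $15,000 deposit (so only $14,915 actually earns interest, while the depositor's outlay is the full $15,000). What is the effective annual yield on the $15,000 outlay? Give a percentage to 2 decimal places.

1.97%

Value after one year: 14,915 × (1 + 0.0253/4)^4 = 14,915 × 1.025541 = $15,295.94.
Effective yield on the $15,000 outlay: 15,295.94 / 15,000 − 1 = 0.019730 = 1.97%.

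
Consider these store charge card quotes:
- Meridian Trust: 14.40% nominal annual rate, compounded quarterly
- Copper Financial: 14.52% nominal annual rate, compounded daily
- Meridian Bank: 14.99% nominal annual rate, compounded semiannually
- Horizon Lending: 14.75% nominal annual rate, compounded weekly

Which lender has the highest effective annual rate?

Meridian Trust: (1 + 0.1440/4)^4 − 1 = 15.196%
Copper Financial: (1 + 0.1452/365)^365 − 1 = 15.624%
Meridian Bank: (1 + 0.1499/2)^2 − 1 = 15.552%
Horizon Lending: (1 + 0.1475/52)^52 − 1 = 15.869%
The highest effective annual rate is Horizon Lending at 15.869%.

Horizon Lending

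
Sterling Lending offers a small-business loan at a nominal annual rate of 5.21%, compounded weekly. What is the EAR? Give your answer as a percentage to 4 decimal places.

5.3454%

EAR = (1 + 0.0521/52)^52 − 1.
= (1 + 0.001002)^52 − 1 = 1.053454 − 1 = 5.3454%.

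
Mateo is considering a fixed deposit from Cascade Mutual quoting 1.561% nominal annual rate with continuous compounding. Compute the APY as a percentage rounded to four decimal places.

With continuous compounding, EAR = e^0.01561 − 1.
e^0.01561 = 1.015732, so EAR = 0.015732 = 1.5732%.

1.5732%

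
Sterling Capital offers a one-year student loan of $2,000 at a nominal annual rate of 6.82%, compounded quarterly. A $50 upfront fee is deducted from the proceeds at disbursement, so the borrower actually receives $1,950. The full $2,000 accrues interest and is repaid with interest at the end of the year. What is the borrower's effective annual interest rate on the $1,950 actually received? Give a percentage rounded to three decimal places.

9.740%

Amount owed after one year: 2,000 × (1 + 0.0682/4)^4 = 2,000 × 1.069964 = $2,139.93.
Effective rate on net proceeds: 2,139.93 / 1,950 − 1 = 0.097399 = 9.740%.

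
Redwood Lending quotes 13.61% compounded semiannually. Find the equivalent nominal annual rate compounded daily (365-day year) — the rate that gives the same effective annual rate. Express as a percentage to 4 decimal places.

EAR = (1 + 0.1361/2)^2 − 1 = 0.140731.
Solve (1 + r/365)^365 = 1.140731: r/365 = 1.140731^(1/365) − 1 = 0.000361, so r = 0.131693 = 13.1693%.

13.1693%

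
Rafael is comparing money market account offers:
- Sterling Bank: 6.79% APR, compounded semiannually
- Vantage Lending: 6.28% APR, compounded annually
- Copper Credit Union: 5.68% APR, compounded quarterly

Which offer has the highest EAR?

Sterling Bank

Sterling Bank: (1 + 0.0679/2)^2 − 1 = 6.905%
Vantage Lending: compounded annually, EAR = 6.280%
Copper Credit Union: (1 + 0.0568/4)^4 − 1 = 5.802%
The highest effective annual rate is Sterling Bank at 6.905%.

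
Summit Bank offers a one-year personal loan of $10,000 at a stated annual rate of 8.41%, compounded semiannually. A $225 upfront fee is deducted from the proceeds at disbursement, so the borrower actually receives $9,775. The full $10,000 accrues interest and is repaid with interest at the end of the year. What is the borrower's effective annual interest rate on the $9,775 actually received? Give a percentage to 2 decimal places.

11.09%

Amount owed after one year: 10,000 × (1 + 0.0841/2)^2 = 10,000 × 1.085868 = $10,858.68.
Effective rate on net proceeds: 10,858.68 / 9,775 − 1 = 0.110863 = 11.09%.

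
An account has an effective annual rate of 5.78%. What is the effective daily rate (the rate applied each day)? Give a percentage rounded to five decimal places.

0.01540%

The per-day rate i satisfies (1 + i)^365 = 1 + 0.0578.
i = 1.0578^(1/365) − 1 = 0.0001540 = 0.01540%.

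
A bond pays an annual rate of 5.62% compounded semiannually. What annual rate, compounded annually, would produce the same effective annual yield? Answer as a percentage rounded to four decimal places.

5.6990%

EAR = (1 + 0.0562/2)^2 − 1 = 0.056990.
Compounded annually, the equivalent nominal rate is the EAR itself: 5.6990%.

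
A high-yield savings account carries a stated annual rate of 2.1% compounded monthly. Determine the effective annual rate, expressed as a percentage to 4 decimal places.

2.1203%

EAR = (1 + 0.021/12)^12 − 1.
= (1 + 0.001750)^12 − 1 = 1.021203 − 1 = 2.1203%.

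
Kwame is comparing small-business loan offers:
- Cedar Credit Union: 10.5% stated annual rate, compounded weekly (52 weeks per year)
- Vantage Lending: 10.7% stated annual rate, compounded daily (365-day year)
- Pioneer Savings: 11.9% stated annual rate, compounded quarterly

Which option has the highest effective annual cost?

Cedar Credit Union: (1 + 0.105/52)^52 − 1 = 11.059%
Vantage Lending: (1 + 0.107/365)^365 − 1 = 11.292%
Pioneer Savings: (1 + 0.119/4)^4 − 1 = 12.442%
The highest effective annual rate is Pioneer Savings at 12.442%.

Pioneer Savings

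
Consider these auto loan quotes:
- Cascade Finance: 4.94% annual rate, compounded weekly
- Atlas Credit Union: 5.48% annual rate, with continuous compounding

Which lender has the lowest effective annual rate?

Cascade Finance

Cascade Finance: (1 + 0.0494/52)^52 − 1 = 5.062%
Atlas Credit Union: e^0.0548 − 1 = 5.633%
The lowest effective annual rate is Cascade Finance at 5.062%.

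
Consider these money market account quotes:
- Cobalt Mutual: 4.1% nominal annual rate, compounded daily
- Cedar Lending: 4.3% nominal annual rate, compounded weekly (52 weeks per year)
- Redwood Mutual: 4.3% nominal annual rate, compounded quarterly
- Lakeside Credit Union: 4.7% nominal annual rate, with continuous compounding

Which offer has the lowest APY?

Cobalt Mutual

Cobalt Mutual: (1 + 0.041/365)^365 − 1 = 4.185%
Cedar Lending: (1 + 0.043/52)^52 − 1 = 4.392%
Redwood Mutual: (1 + 0.043/4)^4 − 1 = 4.370%
Lakeside Credit Union: e^0.047 − 1 = 4.812%
The lowest effective annual rate is Cobalt Mutual at 4.185%.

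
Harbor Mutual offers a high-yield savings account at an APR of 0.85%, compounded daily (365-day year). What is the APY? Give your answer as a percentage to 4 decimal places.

EAR = (1 + 0.0085/365)^365 − 1.
= (1 + 0.000023)^365 − 1 = 1.008536 − 1 = 0.8536%.

0.8536%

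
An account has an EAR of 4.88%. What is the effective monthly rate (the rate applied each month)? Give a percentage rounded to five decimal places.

0.39784%

The per-month rate i satisfies (1 + i)^12 = 1 + 0.0488.
i = 1.0488^(1/12) − 1 = 0.0039784 = 0.39784%.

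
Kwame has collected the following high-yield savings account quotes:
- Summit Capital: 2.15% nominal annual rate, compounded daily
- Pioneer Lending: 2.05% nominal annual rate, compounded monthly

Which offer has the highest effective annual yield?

Summit Capital

Summit Capital: (1 + 0.0215/365)^365 − 1 = 2.173%
Pioneer Lending: (1 + 0.0205/12)^12 − 1 = 2.069%
The highest effective annual rate is Summit Capital at 2.173%.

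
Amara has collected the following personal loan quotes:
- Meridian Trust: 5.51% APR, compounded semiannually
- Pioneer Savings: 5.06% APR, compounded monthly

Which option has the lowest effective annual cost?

Pioneer Savings

Meridian Trust: (1 + 0.0551/2)^2 − 1 = 5.586%
Pioneer Savings: (1 + 0.0506/12)^12 − 1 = 5.179%
The lowest effective annual rate is Pioneer Savings at 5.179%.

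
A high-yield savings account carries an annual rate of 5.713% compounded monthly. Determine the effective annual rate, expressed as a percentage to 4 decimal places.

5.8650%

EAR = (1 + 0.05713/12)^12 − 1.
= (1 + 0.004761)^12 − 1 = 1.058650 − 1 = 5.8650%.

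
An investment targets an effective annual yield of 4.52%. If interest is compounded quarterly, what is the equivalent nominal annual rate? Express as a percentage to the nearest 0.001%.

(1 + r/4)^4 − 1 = 0.0452, so 1 + r/4 = 1.0452^(1/4).
r/4 = 0.011113, so r = 0.044453 = 4.445%.

4.445%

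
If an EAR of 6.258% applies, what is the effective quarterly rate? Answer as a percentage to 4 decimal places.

The per-quarter rate i satisfies (1 + i)^4 = 1 + 0.06258.
i = 1.06258^(1/4) − 1 = 0.0152907 = 1.5291%.

1.5291%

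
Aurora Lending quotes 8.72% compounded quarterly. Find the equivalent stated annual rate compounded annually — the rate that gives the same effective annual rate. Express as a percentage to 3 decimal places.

9.009%

EAR = (1 + 0.0872/4)^4 − 1 = 0.090093.
Compounded annually, the equivalent nominal rate is the EAR itself: 9.009%.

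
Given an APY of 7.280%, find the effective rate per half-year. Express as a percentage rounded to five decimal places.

3.57606%

The per-half-year rate i satisfies (1 + i)^2 = 1 + 0.07280.
i = 1.07280^(1/2) − 1 = 0.0357606 = 3.57606%.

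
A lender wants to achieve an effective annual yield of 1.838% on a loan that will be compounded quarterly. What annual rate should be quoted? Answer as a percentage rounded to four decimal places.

1.8255%

(1 + r/4)^4 − 1 = 0.01838, so 1 + r/4 = 1.01838^(1/4).
r/4 = 0.004564, so r = 0.018255 = 1.8255%.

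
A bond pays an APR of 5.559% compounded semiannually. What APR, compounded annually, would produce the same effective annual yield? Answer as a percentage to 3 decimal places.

EAR = (1 + 0.05559/2)^2 − 1 = 0.056363.
Compounded annually, the equivalent nominal rate is the EAR itself: 5.636%.

5.636%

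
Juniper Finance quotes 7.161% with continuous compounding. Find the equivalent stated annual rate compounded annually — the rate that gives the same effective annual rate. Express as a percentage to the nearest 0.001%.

EAR under continuous compounding: e^0.07161 − 1 = 0.074236.
Compounded annually, the equivalent nominal rate is the EAR itself: 7.424%.

7.424%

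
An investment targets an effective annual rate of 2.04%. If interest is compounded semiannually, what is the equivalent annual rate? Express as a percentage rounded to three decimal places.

2.030%

(1 + r/2)^2 − 1 = 0.0204, so 1 + r/2 = 1.0204^(1/2).
r/2 = 0.010149, so r = 0.020297 = 2.030%.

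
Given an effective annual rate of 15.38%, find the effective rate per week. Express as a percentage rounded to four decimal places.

The per-week rate i satisfies (1 + i)^52 = 1 + 0.1538.
i = 1.1538^(1/52) − 1 = 0.0027550 = 0.2755%.

0.2755%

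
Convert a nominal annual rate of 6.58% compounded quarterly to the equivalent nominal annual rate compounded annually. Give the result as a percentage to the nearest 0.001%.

EAR = (1 + 0.0658/4)^4 − 1 = 0.067441.
Compounded annually, the equivalent nominal rate is the EAR itself: 6.744%.

6.744%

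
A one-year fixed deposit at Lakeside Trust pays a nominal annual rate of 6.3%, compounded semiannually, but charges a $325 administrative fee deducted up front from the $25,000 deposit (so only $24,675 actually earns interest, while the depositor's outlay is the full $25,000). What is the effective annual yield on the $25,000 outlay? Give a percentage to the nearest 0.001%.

Value after one year: 24,675 × (1 + 0.063/2)^2 = 24,675 × 1.063992 = $26,254.01.
Effective yield on the $25,000 outlay: 26,254.01 / 25,000 − 1 = 0.050160 = 5.016%.

5.016%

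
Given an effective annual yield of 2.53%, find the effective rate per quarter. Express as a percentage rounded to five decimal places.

The per-quarter rate i satisfies (1 + i)^4 = 1 + 0.0253.
i = 1.0253^(1/4) − 1 = 0.0062659 = 0.62659%.

0.62659%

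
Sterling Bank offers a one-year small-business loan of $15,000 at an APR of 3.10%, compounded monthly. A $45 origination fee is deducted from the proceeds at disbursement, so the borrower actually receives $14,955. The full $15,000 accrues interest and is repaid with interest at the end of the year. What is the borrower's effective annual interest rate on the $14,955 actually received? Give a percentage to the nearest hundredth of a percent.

3.45%

Amount owed after one year: 15,000 × (1 + 0.0310/12)^12 = 15,000 × 1.031444 = $15,471.66.
Effective rate on net proceeds: 15,471.66 / 14,955 − 1 = 0.034548 = 3.45%.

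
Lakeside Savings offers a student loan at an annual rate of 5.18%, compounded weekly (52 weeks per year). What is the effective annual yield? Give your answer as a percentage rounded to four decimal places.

5.3138%

EAR = (1 + 0.0518/52)^52 − 1.
= (1 + 0.000996)^52 − 1 = 1.053138 − 1 = 5.3138%.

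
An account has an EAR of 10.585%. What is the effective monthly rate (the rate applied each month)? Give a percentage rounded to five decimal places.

The per-month rate i satisfies (1 + i)^12 = 1 + 0.10585.
i = 1.10585^(1/12) − 1 = 0.0084198 = 0.84198%.

0.84198%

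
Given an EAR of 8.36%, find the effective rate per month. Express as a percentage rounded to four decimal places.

0.6713%

The per-month rate i satisfies (1 + i)^12 = 1 + 0.0836.
i = 1.0836^(1/12) − 1 = 0.0067132 = 0.6713%.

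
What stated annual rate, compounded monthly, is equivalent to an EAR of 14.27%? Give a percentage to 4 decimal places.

(1 + r/12)^12 − 1 = 0.1427, so 1 + r/12 = 1.1427^(1/12).
r/12 = 0.011178, so r = 0.134138 = 13.4138%.

13.4138%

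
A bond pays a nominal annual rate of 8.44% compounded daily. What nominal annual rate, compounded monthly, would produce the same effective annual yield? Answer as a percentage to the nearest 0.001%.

8.469%

EAR = (1 + 0.0844/365)^365 − 1 = 0.088053.
Solve (1 + r/12)^12 = 1.088053: r/12 = 1.088053^(1/12) − 1 = 0.007057, so r = 0.084688 = 8.469%.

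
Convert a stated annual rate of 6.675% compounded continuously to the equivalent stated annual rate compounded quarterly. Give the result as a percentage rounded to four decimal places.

EAR under continuous compounding: e^0.06675 − 1 = 0.069028.
Solve (1 + r/4)^4 = 1.069028: r/4 = 1.069028^(1/4) − 1 = 0.016828, so r = 0.067310 = 6.7310%.

6.7310%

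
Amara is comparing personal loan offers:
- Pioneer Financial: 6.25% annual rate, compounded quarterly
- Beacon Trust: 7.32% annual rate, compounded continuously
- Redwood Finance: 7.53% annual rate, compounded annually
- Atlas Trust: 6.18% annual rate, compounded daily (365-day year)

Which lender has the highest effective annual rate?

Pioneer Financial: (1 + 0.0625/4)^4 − 1 = 6.398%
Beacon Trust: e^0.0732 − 1 = 7.595%
Redwood Finance: compounded annually, EAR = 7.530%
Atlas Trust: (1 + 0.0618/365)^365 − 1 = 6.374%
The highest effective annual rate is Beacon Trust at 7.595%.

Beacon Trust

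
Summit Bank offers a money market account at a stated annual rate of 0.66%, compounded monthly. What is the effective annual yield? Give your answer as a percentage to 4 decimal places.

EAR = (1 + 0.0066/12)^12 − 1.
= 1.006620 − 1 = 0.6620%.

0.6620%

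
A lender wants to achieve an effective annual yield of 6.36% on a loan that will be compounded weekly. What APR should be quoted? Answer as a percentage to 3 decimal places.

(1 + r/52)^52 − 1 = 0.0636, so 1 + r/52 = 1.0636^(1/52).
r/52 = 0.001186, so r = 0.061696 = 6.170%.

6.170%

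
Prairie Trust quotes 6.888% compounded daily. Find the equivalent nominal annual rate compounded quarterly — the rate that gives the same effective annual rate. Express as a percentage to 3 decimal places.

6.947%

EAR = (1 + 0.06888/365)^365 − 1 = 0.071301.
Solve (1 + r/4)^4 = 1.071301: r/4 = 1.071301^(1/4) − 1 = 0.017367, so r = 0.069470 = 6.947%.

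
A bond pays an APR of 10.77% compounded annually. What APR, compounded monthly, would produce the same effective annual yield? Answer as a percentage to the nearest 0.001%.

Compounded annually, EAR = nominal = 0.107700.
Solve (1 + r/12)^12 = 1.107700: r/12 = 1.107700^(1/12) − 1 = 0.008560, so r = 0.102723 = 10.272%.

10.272%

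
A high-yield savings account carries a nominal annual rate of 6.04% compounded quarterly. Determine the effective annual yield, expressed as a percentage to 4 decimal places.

6.1782%

EAR = (1 + 0.0604/4)^4 − 1.
= (1 + 0.015100)^4 − 1 = 1.061782 − 1 = 6.1782%.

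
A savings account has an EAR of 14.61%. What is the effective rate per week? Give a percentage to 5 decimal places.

The per-week rate i satisfies (1 + i)^52 = 1 + 0.1461.
i = 1.1461^(1/52) − 1 = 0.0026258 = 0.26258%.

0.26258%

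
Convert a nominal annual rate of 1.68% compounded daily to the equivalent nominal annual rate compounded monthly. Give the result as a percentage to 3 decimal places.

1.681%

EAR = (1 + 0.0168/365)^365 − 1 = 0.016942.
Solve (1 + r/12)^12 = 1.016942: r/12 = 1.016942^(1/12) − 1 = 0.001401, so r = 0.016811 = 1.681%.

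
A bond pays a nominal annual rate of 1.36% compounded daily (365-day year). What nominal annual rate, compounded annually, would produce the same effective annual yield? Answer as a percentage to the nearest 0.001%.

1.369%

EAR = (1 + 0.0136/365)^365 − 1 = 0.013693.
Compounded annually, the equivalent nominal rate is the EAR itself: 1.369%.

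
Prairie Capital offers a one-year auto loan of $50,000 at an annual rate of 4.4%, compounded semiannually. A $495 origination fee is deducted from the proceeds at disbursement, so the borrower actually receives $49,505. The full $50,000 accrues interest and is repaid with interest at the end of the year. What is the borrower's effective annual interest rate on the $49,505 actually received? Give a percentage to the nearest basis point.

5.49%

Amount owed after one year: 50,000 × (1 + 0.044/2)^2 = 50,000 × 1.044484 = $52,224.20.
Effective rate on net proceeds: 52,224.20 / 49,505 − 1 = 0.054928 = 5.49%.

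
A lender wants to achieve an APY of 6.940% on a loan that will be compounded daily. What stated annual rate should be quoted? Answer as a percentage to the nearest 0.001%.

(1 + r/365)^365 − 1 = 0.06940, so 1 + r/365 = 1.06940^(1/365).
r/365 = 0.000184, so r = 0.067104 = 6.710%.

6.710%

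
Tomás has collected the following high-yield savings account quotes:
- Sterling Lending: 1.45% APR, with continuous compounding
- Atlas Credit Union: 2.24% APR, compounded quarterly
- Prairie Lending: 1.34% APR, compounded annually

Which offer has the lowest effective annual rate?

Sterling Lending: e^0.0145 − 1 = 1.461%
Atlas Credit Union: (1 + 0.0224/4)^4 − 1 = 2.259%
Prairie Lending: compounded annually, EAR = 1.340%
The lowest effective annual rate is Prairie Lending at 1.340%.

Prairie Lending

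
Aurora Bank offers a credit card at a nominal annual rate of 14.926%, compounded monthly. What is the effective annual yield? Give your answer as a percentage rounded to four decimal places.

EAR = (1 + 0.14926/12)^12 − 1.
= (1 + 0.012438)^12 − 1 = 1.159906 − 1 = 15.9906%.

15.9906%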